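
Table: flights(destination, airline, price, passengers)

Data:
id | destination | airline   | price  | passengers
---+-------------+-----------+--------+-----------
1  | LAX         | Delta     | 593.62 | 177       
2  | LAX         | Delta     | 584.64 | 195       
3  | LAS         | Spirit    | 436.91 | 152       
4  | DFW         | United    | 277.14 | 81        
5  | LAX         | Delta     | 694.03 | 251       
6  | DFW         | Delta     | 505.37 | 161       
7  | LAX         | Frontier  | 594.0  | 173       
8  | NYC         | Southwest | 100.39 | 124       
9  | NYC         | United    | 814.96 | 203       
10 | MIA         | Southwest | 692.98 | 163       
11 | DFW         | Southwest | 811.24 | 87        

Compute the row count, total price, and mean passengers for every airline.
SELECT airline,
       COUNT(*) as cnt,
       SUM(price) as total_price,
       AVG(passengers) as avg_passengers
FROM flights
GROUP BY airline

Result:
  Delta: 4 records, 2377.66 total price, 196.00 avg passengers
  Frontier: 1 records, 594.00 total price, 173.00 avg passengers
  Southwest: 3 records, 1604.61 total price, 124.67 avg passengers
  Spirit: 1 records, 436.91 total price, 152.00 avg passengers
  United: 2 records, 1092.10 total price, 142.00 avg passengers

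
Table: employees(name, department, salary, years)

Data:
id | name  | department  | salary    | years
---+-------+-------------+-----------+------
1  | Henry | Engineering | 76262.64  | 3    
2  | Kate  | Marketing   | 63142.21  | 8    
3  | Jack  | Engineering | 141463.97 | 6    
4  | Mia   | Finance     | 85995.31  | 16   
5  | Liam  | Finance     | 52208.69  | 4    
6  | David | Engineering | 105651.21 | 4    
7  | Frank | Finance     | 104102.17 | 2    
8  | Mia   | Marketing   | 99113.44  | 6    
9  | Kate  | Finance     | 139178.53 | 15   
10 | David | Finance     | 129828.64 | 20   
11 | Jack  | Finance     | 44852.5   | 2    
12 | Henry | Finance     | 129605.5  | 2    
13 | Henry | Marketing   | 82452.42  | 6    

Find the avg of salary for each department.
SELECT department, AVG(salary) as result
FROM employees
GROUP BY department

Result:
  Engineering: 107792.61
  Finance: 97967.33
  Marketing: 81569.36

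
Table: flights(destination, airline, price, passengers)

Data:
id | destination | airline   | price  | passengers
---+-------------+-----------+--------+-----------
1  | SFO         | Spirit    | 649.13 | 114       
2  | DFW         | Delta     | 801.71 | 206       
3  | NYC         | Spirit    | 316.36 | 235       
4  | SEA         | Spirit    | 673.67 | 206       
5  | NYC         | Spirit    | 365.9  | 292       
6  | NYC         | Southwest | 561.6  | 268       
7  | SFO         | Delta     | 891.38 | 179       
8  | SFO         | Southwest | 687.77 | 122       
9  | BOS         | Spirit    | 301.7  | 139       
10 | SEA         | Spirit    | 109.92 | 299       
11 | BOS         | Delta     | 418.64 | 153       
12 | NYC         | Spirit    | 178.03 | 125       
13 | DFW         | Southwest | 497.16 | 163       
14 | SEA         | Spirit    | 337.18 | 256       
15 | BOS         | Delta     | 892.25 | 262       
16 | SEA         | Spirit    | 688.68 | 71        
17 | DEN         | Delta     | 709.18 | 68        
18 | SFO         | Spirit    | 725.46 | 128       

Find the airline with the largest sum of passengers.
SELECT airline, SUM(passengers) as val
FROM flights
GROUP BY airline
ORDER BY val DESC
LIMIT 1

Result: Spirit with sum(passengers) = 1865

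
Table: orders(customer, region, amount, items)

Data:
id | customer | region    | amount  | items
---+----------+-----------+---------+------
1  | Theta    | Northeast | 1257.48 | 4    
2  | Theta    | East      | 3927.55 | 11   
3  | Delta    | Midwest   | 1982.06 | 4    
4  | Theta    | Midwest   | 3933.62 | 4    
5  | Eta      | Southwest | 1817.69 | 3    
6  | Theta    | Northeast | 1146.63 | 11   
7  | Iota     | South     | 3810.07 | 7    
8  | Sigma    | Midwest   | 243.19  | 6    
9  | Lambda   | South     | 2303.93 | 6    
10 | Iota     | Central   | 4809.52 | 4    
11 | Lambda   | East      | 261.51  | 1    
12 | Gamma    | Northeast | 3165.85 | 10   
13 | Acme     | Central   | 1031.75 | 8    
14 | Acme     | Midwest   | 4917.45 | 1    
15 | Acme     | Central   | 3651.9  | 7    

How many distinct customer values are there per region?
SELECT region, COUNT(DISTINCT customer)
FROM orders
GROUP BY region

Result:
  Central: 2 distinct
  East: 2 distinct
  Midwest: 4 distinct
  Northeast: 2 distinct
  South: 2 distinct
  Southwest: 1 distinct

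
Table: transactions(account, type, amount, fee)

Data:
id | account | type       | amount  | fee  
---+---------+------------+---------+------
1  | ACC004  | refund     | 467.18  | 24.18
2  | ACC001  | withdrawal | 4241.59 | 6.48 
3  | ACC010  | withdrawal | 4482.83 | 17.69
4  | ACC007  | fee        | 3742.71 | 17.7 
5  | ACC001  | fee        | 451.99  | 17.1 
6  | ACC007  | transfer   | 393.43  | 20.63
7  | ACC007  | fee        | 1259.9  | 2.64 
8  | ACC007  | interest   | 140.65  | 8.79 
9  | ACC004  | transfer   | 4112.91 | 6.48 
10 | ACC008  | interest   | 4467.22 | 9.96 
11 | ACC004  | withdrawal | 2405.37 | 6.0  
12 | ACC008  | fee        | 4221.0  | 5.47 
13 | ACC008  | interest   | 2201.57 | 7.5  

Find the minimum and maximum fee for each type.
SELECT type, MIN(fee), MAX(fee)
FROM transactions
GROUP BY type

Result:
  fee: min=2.64, max=17.70
  interest: min=7.50, max=9.96
  refund: min=24.18, max=24.18
  transfer: min=6.48, max=20.63
  withdrawal: min=6.00, max=17.69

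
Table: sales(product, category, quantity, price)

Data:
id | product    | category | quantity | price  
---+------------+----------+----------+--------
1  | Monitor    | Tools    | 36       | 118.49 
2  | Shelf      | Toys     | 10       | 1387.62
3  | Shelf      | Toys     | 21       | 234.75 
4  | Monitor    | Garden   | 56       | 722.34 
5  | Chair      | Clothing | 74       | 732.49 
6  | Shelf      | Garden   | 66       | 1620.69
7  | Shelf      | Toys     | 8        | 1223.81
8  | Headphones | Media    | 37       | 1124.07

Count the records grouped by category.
SELECT category, COUNT(*) as count
FROM sales
GROUP BY category

Result:
  Clothing: 1
  Garden: 2
  Media: 1
  Tools: 1
  Toys: 3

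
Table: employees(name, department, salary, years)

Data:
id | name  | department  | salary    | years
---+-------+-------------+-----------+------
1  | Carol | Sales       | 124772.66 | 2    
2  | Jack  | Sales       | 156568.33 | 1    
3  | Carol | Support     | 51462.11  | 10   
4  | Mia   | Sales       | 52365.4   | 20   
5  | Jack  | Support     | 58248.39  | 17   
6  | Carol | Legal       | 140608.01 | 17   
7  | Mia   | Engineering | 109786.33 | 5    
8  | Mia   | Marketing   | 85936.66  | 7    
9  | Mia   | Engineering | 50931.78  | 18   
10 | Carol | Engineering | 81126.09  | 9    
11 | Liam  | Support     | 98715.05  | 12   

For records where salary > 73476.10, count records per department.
SELECT department, COUNT(*)
FROM employees
WHERE salary > 73476.10
GROUP BY department

Note: WHERE filters rows before grouping.

Result:
  Engineering: 2
  Legal: 1
  Marketing: 1
  Sales: 2
  Support: 1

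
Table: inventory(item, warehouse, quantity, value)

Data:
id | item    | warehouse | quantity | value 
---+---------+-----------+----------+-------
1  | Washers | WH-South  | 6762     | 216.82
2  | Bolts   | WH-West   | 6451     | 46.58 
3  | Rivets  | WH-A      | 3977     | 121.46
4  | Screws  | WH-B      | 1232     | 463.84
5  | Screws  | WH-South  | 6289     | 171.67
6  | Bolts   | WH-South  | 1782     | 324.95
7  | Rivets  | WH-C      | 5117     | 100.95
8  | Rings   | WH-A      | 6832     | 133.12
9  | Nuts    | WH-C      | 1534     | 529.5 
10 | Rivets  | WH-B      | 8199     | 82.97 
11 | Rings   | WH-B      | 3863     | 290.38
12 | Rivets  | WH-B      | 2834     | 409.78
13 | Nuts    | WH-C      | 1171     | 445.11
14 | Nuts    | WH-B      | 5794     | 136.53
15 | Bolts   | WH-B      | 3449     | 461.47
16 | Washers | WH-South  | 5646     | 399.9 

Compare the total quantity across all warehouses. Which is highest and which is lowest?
SELECT warehouse, SUM(quantity)
FROM inventory
GROUP BY warehouse
ORDER BY SUM(quantity)

All groups:
  WH-West: 6451
  WH-C: 7822
  WH-A: 10809
  WH-South: 20479
  WH-B: 25371

Highest: WH-B (25371)
Lowest: WH-West (6451)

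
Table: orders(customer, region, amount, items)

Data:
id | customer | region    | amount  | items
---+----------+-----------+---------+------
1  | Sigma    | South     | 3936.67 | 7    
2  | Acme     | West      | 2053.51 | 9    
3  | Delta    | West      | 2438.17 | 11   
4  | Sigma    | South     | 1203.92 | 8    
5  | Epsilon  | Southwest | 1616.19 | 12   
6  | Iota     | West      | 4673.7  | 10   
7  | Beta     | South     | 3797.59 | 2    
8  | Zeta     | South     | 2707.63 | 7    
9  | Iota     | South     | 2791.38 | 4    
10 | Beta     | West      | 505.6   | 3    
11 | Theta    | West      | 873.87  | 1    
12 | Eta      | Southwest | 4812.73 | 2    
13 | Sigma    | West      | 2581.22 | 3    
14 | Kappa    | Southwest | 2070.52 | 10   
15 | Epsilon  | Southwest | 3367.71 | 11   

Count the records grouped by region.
SELECT region, COUNT(*) as count
FROM orders
GROUP BY region

Result:
  South: 5
  Southwest: 4
  West: 6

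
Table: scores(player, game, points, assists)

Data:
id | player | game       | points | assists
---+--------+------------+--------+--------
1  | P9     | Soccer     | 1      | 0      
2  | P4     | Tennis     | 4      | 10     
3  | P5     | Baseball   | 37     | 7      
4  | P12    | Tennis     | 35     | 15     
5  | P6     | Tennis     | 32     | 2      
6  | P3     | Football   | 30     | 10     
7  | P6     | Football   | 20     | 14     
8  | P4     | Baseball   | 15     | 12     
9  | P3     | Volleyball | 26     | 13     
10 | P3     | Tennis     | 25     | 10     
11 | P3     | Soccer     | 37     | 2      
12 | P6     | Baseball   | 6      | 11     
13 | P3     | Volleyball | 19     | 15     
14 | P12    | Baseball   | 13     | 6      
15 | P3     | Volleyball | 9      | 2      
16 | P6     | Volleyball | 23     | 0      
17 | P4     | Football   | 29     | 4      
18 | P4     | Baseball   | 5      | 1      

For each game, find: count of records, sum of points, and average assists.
SELECT game,
       COUNT(*) as cnt,
       SUM(points) as total_points,
       AVG(assists) as avg_assists
FROM scores
GROUP BY game

Result:
  Baseball: 5 records, 76 total points, 7.40 avg assists
  Football: 3 records, 79 total points, 9.33 avg assists
  Soccer: 2 records, 38 total points, 1.00 avg assists
  Tennis: 4 records, 96 total points, 9.25 avg assists
  Volleyball: 4 records, 77 total points, 7.50 avg assists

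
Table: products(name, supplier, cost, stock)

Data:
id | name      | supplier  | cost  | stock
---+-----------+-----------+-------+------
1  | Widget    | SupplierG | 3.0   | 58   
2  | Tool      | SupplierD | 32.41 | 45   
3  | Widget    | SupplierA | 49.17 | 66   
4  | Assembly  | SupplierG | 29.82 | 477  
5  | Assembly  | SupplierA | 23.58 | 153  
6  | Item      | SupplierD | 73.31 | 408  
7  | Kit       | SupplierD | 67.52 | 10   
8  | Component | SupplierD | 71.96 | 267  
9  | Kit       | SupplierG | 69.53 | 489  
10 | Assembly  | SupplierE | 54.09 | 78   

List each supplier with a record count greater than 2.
SELECT supplier, COUNT(*) as cnt
FROM products
GROUP BY supplier
HAVING COUNT(*) > 2

Result:
  SupplierD: 4
  SupplierG: 3

Note: HAVING filters groups after aggregation, WHERE filters rows before.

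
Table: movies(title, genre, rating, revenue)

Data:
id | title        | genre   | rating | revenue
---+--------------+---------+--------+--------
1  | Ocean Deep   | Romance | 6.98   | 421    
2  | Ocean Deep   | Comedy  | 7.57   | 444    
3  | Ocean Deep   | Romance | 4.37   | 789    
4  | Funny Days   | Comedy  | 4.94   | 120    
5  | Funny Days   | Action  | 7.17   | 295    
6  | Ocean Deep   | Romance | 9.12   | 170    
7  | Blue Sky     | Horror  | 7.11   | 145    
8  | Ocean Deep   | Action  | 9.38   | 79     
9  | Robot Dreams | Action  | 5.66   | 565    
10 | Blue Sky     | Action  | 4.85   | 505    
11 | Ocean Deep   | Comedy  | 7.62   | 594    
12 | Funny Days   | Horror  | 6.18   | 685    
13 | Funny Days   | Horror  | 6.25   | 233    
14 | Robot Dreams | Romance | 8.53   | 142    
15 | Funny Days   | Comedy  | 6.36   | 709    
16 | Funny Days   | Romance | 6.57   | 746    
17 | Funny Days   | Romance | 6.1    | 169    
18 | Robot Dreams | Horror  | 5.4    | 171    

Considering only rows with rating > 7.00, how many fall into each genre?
SELECT genre, COUNT(*)
FROM movies
WHERE rating > 7.00
GROUP BY genre

Note: WHERE filters rows before grouping.

Result:
  Action: 2
  Comedy: 2
  Horror: 1
  Romance: 2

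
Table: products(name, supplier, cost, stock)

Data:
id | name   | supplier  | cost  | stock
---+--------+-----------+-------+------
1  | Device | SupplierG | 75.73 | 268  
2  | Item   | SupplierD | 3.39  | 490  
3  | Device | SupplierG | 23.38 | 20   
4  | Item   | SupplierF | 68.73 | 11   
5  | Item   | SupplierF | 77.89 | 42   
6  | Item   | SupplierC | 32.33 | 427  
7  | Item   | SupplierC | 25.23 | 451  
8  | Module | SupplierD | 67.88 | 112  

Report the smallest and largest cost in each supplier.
SELECT supplier, MIN(cost), MAX(cost)
FROM products
GROUP BY supplier

Result:
  SupplierC: min=25.23, max=32.33
  SupplierD: min=3.39, max=67.88
  SupplierF: min=68.73, max=77.89
  SupplierG: min=23.38, max=75.73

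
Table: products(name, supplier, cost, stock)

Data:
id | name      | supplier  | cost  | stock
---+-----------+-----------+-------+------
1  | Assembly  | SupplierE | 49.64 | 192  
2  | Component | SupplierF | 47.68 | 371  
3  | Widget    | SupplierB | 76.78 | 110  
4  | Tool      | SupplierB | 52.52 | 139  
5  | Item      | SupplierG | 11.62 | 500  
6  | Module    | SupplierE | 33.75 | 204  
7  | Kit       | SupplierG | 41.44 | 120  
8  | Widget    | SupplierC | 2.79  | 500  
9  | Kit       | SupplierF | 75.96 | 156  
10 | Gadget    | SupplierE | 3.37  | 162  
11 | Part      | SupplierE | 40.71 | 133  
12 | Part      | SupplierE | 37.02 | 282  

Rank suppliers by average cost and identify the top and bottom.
SELECT supplier, AVG(cost)
FROM products
GROUP BY supplier
ORDER BY AVG(cost)

All groups:
  SupplierC: 2.79
  SupplierG: 26.53
  SupplierE: 32.90
  SupplierF: 61.82
  SupplierB: 64.65

Highest: SupplierB (64.65)
Lowest: SupplierC (2.79)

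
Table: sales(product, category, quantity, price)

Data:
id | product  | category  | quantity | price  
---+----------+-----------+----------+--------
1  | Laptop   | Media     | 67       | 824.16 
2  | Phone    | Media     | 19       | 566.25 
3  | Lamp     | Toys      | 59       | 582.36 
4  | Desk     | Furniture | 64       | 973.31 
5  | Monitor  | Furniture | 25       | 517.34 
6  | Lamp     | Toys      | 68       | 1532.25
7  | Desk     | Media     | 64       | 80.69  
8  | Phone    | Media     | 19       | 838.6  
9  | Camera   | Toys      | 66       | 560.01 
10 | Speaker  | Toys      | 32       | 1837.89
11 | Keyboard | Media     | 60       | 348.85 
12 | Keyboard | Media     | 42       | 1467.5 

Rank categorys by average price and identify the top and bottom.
SELECT category, AVG(price)
FROM sales
GROUP BY category
ORDER BY AVG(price)

All groups:
  Media: 687.68
  Furniture: 745.33
  Toys: 1128.13

Highest: Toys (1128.13)
Lowest: Media (687.68)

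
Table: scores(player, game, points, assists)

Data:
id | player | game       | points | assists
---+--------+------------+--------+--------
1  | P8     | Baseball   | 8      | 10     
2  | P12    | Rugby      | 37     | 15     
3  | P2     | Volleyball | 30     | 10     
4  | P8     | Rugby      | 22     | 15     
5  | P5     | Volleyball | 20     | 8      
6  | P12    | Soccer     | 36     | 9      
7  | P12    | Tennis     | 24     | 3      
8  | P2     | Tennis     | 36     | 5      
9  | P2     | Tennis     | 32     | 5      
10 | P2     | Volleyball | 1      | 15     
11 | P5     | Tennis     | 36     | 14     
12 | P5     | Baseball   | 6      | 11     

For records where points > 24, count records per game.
SELECT game, COUNT(*)
FROM scores
WHERE points > 24
GROUP BY game

Note: WHERE filters rows before grouping.

Result:
  Rugby: 1
  Soccer: 1
  Tennis: 3
  Volleyball: 1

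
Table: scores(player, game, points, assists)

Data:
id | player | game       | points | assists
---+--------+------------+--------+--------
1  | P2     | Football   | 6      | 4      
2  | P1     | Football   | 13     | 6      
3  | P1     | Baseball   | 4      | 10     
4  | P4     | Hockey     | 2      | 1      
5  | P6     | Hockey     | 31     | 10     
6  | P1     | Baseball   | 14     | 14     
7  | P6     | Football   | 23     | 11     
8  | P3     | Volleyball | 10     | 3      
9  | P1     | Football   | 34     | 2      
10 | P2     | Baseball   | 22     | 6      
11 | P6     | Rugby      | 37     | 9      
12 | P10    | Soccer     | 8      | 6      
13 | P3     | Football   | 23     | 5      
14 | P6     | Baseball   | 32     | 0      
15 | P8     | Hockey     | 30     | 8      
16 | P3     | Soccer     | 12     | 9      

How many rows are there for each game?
SELECT game, COUNT(*) as count
FROM scores
GROUP BY game

Result:
  Baseball: 4
  Football: 5
  Hockey: 3
  Rugby: 1
  Soccer: 2
  Volleyball: 1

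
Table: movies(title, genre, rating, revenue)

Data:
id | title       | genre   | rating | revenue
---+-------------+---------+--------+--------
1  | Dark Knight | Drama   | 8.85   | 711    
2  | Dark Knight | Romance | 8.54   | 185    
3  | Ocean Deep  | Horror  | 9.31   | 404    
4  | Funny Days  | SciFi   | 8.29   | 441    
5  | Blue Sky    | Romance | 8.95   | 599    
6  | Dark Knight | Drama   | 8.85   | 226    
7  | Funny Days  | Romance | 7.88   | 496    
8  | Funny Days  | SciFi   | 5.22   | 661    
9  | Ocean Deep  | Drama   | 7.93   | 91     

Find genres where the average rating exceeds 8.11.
SELECT genre, AVG(rating)
FROM movies
GROUP BY genre
HAVING AVG(rating) > 8.11

Result:
  Drama: avg=8.54
  Horror: avg=9.31
  Romance: avg=8.46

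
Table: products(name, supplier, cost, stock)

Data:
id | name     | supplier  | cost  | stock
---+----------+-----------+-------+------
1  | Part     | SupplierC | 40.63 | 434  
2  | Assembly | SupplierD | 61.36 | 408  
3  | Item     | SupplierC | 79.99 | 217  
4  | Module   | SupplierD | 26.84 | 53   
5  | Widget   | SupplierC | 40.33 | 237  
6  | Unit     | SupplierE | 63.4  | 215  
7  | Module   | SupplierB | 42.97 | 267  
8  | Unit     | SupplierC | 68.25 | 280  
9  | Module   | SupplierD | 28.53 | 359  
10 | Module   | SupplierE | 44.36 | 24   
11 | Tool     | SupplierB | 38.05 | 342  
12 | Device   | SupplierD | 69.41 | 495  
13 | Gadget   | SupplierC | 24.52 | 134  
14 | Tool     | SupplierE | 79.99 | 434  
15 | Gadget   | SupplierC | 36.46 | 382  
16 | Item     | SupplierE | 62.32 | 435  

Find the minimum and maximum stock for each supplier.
SELECT supplier, MIN(stock), MAX(stock)
FROM products
GROUP BY supplier

Result:
  SupplierB: min=267, max=342
  SupplierC: min=134, max=434
  SupplierD: min=53, max=495
  SupplierE: min=24, max=435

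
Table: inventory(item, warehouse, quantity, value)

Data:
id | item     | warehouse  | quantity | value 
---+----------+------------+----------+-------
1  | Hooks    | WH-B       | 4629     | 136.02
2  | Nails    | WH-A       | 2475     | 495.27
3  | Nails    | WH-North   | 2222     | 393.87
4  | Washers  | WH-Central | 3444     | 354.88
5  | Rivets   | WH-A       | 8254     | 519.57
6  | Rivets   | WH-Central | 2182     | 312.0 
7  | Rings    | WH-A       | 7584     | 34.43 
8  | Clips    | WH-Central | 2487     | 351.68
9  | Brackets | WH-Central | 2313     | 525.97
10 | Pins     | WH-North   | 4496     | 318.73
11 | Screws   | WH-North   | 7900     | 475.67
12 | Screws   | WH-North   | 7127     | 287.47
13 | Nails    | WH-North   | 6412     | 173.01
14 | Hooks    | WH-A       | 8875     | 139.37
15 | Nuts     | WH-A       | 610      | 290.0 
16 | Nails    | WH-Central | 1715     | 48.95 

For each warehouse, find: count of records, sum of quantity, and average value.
SELECT warehouse,
       COUNT(*) as cnt,
       SUM(quantity) as total_quantity,
       AVG(value) as avg_value
FROM inventory
GROUP BY warehouse

Result:
  WH-A: 5 records, 27798 total quantity, 295.73 avg value
  WH-B: 1 records, 4629 total quantity, 136.02 avg value
  WH-Central: 5 records, 12141 total quantity, 318.70 avg value
  WH-North: 5 records, 28157 total quantity, 329.75 avg value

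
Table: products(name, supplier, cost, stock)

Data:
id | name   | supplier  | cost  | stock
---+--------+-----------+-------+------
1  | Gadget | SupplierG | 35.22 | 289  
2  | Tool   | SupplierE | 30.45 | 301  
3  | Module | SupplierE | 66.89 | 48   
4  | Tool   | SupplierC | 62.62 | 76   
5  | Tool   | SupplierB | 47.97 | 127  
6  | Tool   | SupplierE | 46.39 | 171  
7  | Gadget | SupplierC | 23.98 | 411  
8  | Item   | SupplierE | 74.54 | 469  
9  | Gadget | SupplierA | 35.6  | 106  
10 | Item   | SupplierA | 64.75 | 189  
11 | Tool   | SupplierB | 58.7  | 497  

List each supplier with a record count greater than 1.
SELECT supplier, COUNT(*) as cnt
FROM products
GROUP BY supplier
HAVING COUNT(*) > 1

Result:
  SupplierA: 2
  SupplierB: 2
  SupplierC: 2
  SupplierE: 4

Note: HAVING filters groups after aggregation, WHERE filters rows before.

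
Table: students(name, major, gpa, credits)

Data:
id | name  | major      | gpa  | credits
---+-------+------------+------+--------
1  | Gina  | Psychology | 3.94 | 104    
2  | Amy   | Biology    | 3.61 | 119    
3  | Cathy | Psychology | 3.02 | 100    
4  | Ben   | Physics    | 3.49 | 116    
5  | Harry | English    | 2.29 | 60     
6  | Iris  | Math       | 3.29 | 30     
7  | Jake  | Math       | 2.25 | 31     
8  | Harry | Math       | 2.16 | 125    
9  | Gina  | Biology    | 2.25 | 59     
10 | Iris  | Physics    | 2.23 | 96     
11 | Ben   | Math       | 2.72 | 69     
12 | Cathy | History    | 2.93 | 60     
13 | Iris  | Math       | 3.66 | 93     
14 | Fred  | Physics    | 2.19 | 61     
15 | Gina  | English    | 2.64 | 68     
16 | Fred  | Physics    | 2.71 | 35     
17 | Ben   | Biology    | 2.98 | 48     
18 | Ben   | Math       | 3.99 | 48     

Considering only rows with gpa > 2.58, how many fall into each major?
SELECT major, COUNT(*)
FROM students
WHERE gpa > 2.58
GROUP BY major

Note: WHERE filters rows before grouping.

Result:
  Biology: 2
  English: 1
  History: 1
  Math: 4
  Physics: 2
  Psychology: 2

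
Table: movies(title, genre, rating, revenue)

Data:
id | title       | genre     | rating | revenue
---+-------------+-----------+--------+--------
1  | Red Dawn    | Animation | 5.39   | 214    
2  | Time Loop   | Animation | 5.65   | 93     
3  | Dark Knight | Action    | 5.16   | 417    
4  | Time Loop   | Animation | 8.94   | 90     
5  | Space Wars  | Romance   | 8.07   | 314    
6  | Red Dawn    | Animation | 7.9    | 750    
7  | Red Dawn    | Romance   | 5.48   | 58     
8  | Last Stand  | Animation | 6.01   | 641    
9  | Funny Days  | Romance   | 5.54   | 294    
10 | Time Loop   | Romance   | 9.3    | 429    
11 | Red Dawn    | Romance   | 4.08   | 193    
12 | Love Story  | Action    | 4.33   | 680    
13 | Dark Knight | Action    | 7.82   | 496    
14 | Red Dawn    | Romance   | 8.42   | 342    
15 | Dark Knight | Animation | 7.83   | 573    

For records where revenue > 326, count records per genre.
SELECT genre, COUNT(*)
FROM movies
WHERE revenue > 326
GROUP BY genre

Note: WHERE filters rows before grouping.

Result:
  Action: 3
  Animation: 3
  Romance: 2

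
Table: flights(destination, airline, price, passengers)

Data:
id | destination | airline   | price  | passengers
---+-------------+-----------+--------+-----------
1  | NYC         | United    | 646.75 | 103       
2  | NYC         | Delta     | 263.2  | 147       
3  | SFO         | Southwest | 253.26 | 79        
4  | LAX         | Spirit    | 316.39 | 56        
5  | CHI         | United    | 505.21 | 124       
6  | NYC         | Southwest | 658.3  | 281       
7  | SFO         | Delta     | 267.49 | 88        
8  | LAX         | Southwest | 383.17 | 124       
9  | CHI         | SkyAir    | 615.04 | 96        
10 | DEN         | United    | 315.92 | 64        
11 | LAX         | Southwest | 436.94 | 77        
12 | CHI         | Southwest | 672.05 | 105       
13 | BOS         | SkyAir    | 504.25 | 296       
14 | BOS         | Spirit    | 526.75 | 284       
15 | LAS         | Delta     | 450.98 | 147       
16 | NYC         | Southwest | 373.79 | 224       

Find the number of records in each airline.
SELECT airline, COUNT(*) as count
FROM flights
GROUP BY airline

Result:
  Delta: 3
  SkyAir: 2
  Southwest: 6
  Spirit: 2
  United: 3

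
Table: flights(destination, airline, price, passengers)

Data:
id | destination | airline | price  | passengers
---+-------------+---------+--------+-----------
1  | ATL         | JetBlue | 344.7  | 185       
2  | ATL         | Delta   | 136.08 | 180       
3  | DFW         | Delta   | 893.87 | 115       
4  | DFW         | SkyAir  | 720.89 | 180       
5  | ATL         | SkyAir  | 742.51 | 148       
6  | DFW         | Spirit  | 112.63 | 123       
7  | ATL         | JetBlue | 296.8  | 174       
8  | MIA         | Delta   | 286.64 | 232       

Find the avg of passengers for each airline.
SELECT airline, AVG(passengers) as result
FROM flights
GROUP BY airline

Result:
  Delta: 175.67
  JetBlue: 179.50
  SkyAir: 164.00
  Spirit: 123.00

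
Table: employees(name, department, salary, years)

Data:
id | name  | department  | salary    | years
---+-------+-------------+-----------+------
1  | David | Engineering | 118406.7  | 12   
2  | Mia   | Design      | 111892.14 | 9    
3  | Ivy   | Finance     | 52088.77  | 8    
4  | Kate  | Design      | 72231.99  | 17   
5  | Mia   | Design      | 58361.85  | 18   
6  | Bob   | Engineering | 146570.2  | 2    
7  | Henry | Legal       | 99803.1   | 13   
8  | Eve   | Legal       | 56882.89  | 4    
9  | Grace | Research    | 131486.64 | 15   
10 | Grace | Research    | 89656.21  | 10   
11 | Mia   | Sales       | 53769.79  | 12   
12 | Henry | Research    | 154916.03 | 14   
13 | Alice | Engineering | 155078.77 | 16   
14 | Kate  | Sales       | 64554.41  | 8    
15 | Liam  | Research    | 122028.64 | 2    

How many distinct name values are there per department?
SELECT department, COUNT(DISTINCT name)
FROM employees
GROUP BY department

Result:
  Design: 2 distinct
  Engineering: 3 distinct
  Finance: 1 distinct
  Legal: 2 distinct
  Research: 3 distinct
  Sales: 2 distinct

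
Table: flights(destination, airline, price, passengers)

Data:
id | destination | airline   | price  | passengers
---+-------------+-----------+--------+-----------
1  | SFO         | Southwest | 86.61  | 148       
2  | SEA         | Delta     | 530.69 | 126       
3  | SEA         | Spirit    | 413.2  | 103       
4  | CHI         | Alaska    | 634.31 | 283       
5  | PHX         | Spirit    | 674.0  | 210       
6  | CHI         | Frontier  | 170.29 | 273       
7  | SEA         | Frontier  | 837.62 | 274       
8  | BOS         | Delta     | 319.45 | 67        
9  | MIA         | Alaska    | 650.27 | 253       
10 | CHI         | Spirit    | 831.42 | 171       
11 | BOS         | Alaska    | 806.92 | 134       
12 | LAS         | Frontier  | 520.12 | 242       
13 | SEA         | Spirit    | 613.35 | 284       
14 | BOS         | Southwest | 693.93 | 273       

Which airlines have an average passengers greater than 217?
SELECT airline, AVG(passengers)
FROM flights
GROUP BY airline
HAVING AVG(passengers) > 217

Result:
  Alaska: avg=223.33
  Frontier: avg=263.00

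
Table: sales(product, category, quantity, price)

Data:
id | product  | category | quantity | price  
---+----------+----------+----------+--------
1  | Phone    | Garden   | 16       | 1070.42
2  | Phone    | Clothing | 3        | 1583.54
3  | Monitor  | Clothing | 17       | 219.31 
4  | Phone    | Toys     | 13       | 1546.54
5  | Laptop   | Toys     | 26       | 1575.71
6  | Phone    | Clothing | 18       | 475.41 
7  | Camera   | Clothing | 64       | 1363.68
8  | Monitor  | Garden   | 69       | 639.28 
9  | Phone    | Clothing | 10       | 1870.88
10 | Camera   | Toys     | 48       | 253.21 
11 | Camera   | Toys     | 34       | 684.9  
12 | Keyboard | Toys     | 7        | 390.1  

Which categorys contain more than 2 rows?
SELECT category, COUNT(*) as cnt
FROM sales
GROUP BY category
HAVING COUNT(*) > 2

Result:
  Clothing: 5
  Toys: 5

Note: HAVING filters groups after aggregation, WHERE filters rows before.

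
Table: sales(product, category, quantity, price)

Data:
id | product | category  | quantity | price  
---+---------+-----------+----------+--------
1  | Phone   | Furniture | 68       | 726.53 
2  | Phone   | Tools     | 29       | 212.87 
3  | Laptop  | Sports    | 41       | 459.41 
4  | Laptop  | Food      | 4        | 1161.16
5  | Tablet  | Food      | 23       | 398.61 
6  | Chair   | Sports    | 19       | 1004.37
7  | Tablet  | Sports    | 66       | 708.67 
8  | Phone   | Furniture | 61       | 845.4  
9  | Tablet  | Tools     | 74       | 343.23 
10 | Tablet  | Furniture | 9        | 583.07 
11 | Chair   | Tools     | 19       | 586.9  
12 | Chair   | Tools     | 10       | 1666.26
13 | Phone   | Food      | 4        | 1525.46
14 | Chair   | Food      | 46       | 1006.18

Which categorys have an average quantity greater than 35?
SELECT category, AVG(quantity)
FROM sales
GROUP BY category
HAVING AVG(quantity) > 35

Result:
  Furniture: avg=46.00
  Sports: avg=42.00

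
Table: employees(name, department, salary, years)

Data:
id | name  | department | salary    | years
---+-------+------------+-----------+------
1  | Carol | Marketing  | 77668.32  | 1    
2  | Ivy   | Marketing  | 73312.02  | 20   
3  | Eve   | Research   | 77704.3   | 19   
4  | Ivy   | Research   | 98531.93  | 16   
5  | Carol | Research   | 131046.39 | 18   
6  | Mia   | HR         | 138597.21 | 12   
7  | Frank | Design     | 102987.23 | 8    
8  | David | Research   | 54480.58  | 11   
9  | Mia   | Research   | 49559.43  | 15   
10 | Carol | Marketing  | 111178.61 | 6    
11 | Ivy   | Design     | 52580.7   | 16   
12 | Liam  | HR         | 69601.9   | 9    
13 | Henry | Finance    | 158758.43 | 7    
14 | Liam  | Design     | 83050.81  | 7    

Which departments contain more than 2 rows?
SELECT department, COUNT(*) as cnt
FROM employees
GROUP BY department
HAVING COUNT(*) > 2

Result:
  Design: 3
  Marketing: 3
  Research: 5

Note: HAVING filters groups after aggregation, WHERE filters rows before.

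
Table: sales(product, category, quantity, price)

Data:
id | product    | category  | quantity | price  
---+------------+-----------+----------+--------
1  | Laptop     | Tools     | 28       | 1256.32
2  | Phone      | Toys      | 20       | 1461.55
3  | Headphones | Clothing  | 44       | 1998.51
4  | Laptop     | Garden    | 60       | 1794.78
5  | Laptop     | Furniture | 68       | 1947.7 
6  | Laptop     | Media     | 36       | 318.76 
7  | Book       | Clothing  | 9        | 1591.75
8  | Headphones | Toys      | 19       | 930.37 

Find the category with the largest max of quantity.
SELECT category, MAX(quantity) as val
FROM sales
GROUP BY category
ORDER BY val DESC
LIMIT 1

Result: Furniture with max(quantity) = 68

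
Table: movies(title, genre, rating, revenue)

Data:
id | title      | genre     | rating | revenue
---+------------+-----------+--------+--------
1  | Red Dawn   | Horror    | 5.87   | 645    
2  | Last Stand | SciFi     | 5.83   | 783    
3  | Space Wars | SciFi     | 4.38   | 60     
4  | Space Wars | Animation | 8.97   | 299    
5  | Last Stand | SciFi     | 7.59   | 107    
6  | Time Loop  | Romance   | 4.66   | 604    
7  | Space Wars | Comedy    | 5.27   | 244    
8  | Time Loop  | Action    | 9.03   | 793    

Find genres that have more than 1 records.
SELECT genre, COUNT(*) as cnt
FROM movies
GROUP BY genre
HAVING COUNT(*) > 1

Result:
  SciFi: 3

Note: HAVING filters groups after aggregation, WHERE filters rows before.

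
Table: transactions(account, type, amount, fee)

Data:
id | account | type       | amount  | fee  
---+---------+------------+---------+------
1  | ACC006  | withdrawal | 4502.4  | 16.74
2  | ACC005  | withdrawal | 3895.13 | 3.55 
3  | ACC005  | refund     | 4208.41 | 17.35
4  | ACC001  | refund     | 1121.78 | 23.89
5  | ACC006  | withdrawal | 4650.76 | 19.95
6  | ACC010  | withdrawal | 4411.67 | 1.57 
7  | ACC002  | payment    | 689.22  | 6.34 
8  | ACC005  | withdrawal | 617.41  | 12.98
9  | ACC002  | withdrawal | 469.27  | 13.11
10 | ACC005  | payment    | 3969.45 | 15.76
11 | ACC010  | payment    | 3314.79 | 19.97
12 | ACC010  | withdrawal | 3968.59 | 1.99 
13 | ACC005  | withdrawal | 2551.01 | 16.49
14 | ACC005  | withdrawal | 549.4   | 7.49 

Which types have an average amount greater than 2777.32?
SELECT type, AVG(amount)
FROM transactions
GROUP BY type
HAVING AVG(amount) > 2777.32

Result:
  withdrawal: avg=2846.18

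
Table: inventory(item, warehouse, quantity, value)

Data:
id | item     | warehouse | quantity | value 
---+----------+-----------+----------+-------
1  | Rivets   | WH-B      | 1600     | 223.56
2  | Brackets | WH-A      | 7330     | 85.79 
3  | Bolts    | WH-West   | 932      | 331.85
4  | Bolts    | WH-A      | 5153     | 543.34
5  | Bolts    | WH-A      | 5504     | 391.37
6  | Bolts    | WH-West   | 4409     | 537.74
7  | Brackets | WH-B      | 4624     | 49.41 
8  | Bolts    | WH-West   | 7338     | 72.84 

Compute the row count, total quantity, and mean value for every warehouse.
SELECT warehouse,
       COUNT(*) as cnt,
       SUM(quantity) as total_quantity,
       AVG(value) as avg_value
FROM inventory
GROUP BY warehouse

Result:
  WH-A: 3 records, 17987 total quantity, 340.17 avg value
  WH-B: 2 records, 6224 total quantity, 136.49 avg value
  WH-West: 3 records, 12679 total quantity, 314.14 avg value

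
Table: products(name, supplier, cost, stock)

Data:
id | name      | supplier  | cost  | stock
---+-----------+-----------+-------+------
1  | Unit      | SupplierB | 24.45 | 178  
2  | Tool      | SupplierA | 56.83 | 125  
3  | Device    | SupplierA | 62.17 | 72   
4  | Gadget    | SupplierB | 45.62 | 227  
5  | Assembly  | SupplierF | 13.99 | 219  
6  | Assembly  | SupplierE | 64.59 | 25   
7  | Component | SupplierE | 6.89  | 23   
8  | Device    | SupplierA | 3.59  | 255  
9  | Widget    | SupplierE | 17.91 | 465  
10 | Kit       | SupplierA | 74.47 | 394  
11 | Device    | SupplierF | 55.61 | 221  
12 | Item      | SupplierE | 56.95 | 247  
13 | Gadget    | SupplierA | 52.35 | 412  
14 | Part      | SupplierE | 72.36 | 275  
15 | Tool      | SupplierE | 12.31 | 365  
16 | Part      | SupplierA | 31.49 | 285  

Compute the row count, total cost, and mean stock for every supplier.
SELECT supplier,
       COUNT(*) as cnt,
       SUM(cost) as total_cost,
       AVG(stock) as avg_stock
FROM products
GROUP BY supplier

Result:
  SupplierA: 6 records, 280.90 total cost, 257.17 avg stock
  SupplierB: 2 records, 70.07 total cost, 202.50 avg stock
  SupplierE: 6 records, 231.01 total cost, 233.33 avg stock
  SupplierF: 2 records, 69.60 total cost, 220.00 avg stock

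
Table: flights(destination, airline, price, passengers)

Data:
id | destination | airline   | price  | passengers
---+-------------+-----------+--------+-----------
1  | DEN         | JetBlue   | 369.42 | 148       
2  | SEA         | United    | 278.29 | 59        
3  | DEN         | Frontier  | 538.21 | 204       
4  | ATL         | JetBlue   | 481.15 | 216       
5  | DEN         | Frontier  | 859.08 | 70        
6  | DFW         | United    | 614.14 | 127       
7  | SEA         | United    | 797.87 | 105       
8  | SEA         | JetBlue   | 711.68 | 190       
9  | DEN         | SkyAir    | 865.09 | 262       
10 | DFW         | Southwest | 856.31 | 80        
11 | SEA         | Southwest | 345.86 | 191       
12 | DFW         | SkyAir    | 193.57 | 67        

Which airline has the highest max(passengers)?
SELECT airline, MAX(passengers) as val
FROM flights
GROUP BY airline
ORDER BY val DESC
LIMIT 1

Result: SkyAir with max(passengers) = 262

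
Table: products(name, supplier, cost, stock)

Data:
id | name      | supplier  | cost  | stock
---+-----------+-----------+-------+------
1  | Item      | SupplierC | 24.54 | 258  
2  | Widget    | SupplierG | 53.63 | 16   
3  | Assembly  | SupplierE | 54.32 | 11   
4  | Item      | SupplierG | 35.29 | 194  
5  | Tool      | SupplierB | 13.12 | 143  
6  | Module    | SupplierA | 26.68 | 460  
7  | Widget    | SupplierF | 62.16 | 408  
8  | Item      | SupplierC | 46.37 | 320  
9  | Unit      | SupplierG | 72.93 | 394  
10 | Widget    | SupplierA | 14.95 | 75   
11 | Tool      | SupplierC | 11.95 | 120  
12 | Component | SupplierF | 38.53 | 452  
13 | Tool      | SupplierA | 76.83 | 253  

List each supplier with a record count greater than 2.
SELECT supplier, COUNT(*) as cnt
FROM products
GROUP BY supplier
HAVING COUNT(*) > 2

Result:
  SupplierA: 3
  SupplierC: 3
  SupplierG: 3

Note: HAVING filters groups after aggregation, WHERE filters rows before.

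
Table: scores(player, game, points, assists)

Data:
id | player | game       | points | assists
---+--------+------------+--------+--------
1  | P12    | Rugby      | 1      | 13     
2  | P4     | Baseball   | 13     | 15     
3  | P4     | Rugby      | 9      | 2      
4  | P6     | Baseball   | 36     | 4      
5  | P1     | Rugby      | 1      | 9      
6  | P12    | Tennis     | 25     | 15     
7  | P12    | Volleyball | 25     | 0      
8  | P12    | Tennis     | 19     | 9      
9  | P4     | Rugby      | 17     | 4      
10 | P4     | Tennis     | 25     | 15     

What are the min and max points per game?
SELECT game, MIN(points), MAX(points)
FROM scores
GROUP BY game

Result:
  Baseball: min=13, max=36
  Rugby: min=1, max=17
  Tennis: min=19, max=25
  Volleyball: min=25, max=25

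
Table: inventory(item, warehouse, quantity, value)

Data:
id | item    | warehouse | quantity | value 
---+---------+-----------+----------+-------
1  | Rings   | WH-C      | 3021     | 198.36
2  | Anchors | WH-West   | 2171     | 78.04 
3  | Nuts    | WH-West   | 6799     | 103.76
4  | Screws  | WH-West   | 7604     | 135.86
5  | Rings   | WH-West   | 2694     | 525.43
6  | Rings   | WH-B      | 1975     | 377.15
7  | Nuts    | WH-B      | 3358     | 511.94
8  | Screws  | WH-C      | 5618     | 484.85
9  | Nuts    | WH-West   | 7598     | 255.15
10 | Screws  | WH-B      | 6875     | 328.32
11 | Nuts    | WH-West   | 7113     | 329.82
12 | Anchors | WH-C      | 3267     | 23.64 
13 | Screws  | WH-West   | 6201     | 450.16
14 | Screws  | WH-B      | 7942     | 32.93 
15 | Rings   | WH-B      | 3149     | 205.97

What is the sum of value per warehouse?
SELECT warehouse, SUM(value) as result
FROM inventory
GROUP BY warehouse

Result:
  WH-B: 1456.31
  WH-C: 706.85
  WH-West: 1878.22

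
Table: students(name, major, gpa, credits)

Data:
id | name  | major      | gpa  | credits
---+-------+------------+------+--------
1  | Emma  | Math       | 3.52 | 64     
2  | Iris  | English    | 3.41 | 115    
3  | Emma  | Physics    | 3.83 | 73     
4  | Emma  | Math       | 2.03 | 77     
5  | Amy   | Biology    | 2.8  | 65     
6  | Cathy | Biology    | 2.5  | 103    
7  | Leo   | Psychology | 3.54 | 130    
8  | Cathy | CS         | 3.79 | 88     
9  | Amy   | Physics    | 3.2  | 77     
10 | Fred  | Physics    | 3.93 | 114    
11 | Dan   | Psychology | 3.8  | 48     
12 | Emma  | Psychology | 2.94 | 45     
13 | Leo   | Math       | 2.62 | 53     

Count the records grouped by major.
SELECT major, COUNT(*) as count
FROM students
GROUP BY major

Result:
  Biology: 2
  CS: 1
  English: 1
  Math: 3
  Physics: 3
  Psychology: 3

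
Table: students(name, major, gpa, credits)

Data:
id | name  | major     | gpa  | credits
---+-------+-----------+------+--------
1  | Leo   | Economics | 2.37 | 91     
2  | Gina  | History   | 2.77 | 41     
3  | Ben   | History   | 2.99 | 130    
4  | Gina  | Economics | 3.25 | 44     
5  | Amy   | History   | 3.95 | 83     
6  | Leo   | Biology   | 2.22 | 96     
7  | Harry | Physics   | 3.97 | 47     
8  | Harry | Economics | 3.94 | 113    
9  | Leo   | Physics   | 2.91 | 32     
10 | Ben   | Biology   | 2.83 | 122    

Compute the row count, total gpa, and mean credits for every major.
SELECT major,
       COUNT(*) as cnt,
       SUM(gpa) as total_gpa,
       AVG(credits) as avg_credits
FROM students
GROUP BY major

Result:
  Biology: 2 records, 5.05 total gpa, 109.00 avg credits
  Economics: 3 records, 9.56 total gpa, 82.67 avg credits
  History: 3 records, 9.71 total gpa, 84.67 avg credits
  Physics: 2 records, 6.88 total gpa, 39.50 avg credits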